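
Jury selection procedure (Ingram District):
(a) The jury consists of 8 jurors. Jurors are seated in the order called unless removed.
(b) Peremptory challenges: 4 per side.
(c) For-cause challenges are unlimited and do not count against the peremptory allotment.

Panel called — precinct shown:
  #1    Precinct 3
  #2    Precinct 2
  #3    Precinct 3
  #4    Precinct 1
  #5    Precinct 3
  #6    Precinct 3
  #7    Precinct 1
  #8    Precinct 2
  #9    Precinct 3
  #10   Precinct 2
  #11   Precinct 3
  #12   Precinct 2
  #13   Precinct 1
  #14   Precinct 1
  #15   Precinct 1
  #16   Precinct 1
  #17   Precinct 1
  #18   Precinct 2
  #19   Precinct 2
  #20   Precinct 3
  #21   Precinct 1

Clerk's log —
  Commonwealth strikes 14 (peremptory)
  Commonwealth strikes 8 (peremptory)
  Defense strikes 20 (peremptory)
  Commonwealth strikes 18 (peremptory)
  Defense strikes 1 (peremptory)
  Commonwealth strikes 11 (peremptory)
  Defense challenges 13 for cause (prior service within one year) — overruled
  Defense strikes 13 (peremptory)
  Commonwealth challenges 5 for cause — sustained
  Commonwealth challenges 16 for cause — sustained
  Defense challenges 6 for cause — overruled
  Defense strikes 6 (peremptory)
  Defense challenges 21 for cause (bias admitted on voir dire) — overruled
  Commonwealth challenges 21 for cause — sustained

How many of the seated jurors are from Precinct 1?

Removed: #1, #5, #6, #8, #11, #13, #14, #16, #18, #20, #21.
Seated jurors 1–8: #2, #3, #4, #7, #9, #10, #12, #15.
Of those, in Precinct 1: #4, #7, #15 → 3.

3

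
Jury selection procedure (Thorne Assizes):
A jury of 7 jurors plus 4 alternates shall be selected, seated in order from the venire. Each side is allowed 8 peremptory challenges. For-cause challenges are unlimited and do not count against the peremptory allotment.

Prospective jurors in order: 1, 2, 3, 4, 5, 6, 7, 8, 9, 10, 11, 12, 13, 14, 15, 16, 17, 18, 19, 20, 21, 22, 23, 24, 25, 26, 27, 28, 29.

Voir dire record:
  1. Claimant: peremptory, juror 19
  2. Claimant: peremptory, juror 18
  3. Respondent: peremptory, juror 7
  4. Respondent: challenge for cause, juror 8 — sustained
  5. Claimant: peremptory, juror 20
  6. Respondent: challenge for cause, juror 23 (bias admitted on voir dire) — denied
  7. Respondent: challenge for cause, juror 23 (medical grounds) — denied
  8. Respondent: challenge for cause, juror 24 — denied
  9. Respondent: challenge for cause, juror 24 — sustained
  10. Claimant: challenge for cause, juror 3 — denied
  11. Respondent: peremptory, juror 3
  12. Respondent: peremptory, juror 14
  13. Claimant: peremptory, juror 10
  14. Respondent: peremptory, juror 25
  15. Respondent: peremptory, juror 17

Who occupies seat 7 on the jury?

11

Removed: #3, #7, #8, #10, #14, #17, #18, #19, #20, #24, #25. (#23 stays — for-cause denied.)
Seating in order: seats 1–7 → #1, #2, #4, #5, #6, #9, #11; alternates → #12, #13, #15, #16.
So seat 7 is #11.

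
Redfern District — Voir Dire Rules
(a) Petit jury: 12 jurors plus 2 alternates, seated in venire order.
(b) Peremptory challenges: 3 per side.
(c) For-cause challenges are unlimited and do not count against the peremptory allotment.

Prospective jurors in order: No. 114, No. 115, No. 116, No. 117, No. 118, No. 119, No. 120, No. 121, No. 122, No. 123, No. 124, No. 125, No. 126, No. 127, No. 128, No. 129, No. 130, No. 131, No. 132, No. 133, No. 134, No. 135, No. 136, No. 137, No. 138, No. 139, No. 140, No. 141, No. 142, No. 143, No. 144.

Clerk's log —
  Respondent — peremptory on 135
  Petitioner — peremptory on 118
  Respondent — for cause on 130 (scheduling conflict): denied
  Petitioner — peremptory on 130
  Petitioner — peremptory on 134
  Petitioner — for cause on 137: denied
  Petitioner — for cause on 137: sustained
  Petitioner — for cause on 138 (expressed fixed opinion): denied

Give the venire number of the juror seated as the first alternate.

127

Removed: #118, #130, #134, #135, #137. (#138 stays — for-cause denied.)
Filling seats in venire order through position 13: #114, #115, #116, #117, #119, #120, #121, #122, #123, #124, #125, #126, #127.
So alternate 1 is #127.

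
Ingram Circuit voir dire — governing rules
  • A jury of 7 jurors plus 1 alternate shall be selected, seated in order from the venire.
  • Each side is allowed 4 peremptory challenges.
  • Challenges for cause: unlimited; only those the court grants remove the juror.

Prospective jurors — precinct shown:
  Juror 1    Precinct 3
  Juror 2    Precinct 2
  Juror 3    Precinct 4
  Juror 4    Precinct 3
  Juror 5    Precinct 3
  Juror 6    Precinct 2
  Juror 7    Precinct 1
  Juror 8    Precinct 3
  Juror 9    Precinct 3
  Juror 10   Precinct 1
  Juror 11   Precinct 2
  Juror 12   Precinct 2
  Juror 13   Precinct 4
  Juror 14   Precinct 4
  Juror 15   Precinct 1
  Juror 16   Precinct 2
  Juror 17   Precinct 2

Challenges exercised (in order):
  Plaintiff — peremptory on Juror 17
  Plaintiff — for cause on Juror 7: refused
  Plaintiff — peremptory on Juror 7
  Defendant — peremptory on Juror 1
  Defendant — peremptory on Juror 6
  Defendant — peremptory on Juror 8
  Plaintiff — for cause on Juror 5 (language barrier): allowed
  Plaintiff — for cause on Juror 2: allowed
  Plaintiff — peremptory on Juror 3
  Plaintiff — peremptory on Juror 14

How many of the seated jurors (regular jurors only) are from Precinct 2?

Removed: #1, #2, #3, #5, #6, #7, #8, #14, #17.
Seated jurors 1–7: #4, #9, #10, #11, #12, #13, #15 (alternates #16 not counted).
Of those, in Precinct 2: #11, #12 → 2.

2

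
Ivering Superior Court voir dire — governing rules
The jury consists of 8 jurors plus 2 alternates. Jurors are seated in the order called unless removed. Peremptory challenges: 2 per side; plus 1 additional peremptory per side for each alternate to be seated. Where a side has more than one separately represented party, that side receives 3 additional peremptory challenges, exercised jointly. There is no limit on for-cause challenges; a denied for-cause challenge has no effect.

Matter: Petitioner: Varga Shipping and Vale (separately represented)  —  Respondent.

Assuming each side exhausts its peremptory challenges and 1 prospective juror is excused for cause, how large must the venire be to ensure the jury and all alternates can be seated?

22

Seats to fill: 8 + 2 alternates = 10.
Peremptories — Petitioner: 2 + 1×2 + 3 = 7; Respondent: 2 + 1×2 = 4; total 11.
For-cause removals: 1.
Minimum venire: 10 + 11 + 1 = 22.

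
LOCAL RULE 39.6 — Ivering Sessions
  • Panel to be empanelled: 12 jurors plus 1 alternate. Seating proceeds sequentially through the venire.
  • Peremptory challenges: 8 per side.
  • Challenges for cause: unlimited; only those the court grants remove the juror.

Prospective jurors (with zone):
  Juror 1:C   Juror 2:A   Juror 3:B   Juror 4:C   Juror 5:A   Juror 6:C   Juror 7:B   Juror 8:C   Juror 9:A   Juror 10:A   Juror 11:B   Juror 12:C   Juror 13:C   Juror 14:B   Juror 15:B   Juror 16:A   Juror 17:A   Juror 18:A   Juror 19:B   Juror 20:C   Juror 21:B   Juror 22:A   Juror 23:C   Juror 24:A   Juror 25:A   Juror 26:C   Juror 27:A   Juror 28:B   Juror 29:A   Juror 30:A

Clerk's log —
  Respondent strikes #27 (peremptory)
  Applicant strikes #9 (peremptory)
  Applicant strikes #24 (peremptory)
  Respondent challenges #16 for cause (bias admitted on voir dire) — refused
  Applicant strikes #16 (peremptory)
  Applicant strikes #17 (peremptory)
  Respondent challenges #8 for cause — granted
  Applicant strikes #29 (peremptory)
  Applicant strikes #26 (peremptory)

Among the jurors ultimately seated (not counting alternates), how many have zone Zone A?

3

Removed: #8, #9, #16, #17, #24, #26, #27, #29.
Seated jurors 1–12: #1, #2, #3, #4, #5, #6, #7, #10, #11, #12, #13, #14 (alternates #15 not counted).
Of those, in Zone A: #2, #5, #10 → 3.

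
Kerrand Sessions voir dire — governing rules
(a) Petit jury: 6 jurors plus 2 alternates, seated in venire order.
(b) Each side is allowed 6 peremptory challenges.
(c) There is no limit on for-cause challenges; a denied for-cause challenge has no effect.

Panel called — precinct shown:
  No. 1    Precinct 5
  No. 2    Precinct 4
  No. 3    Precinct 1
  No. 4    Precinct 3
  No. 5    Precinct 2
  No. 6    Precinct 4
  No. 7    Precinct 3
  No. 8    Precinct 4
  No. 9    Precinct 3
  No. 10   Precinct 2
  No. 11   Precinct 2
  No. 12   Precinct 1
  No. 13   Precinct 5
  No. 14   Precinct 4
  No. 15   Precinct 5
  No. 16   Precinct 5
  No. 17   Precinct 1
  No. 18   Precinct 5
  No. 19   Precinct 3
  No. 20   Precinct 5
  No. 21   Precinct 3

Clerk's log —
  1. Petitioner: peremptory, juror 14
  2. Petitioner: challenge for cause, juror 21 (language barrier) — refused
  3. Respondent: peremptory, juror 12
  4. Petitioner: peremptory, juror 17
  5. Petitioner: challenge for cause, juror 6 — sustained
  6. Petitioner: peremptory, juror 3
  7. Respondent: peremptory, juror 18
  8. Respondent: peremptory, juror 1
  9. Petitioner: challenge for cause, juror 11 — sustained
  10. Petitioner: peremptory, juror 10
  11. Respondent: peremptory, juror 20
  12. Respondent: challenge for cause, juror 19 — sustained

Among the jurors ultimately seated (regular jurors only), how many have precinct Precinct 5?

Removed: #1, #3, #6, #10, #11, #12, #14, #17, #18, #19, #20.
Seated jurors 1–6: #2, #4, #5, #7, #8, #9 (alternates #13, #15 not counted).
None of those are in Precinct 5 → 0.

0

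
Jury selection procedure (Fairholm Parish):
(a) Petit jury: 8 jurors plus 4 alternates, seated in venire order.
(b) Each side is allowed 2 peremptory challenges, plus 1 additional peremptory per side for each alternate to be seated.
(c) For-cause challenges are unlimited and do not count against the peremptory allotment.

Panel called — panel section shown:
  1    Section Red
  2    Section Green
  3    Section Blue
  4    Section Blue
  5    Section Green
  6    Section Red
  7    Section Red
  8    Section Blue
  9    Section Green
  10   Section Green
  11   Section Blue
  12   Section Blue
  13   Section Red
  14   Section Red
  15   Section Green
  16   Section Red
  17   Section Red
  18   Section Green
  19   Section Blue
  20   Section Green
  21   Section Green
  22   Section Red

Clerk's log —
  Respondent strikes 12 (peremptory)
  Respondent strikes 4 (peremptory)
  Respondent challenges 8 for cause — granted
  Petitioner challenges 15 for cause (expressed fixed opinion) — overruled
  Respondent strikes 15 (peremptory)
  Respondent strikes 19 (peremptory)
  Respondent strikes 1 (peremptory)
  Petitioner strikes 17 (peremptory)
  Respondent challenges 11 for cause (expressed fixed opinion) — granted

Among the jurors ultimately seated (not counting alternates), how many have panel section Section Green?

Removed: #1, #4, #8, #11, #12, #15, #17, #19.
Seated jurors 1–8: #2, #3, #5, #6, #7, #9, #10, #13 (alternates #14, #16, #18, #20 not counted).
Of those, in Section Green: #2, #5, #9, #10 → 4.

4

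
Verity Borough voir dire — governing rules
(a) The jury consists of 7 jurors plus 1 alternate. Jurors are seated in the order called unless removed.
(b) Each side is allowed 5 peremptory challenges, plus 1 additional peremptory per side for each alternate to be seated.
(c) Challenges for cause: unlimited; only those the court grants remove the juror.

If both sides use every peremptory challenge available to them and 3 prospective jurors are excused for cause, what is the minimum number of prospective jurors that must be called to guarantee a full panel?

23

Seats to fill: 7 + 1 alternates = 8.
Peremptories: 5 + 1×1 = 6 per side × 2 sides = 12.
For-cause removals: 3.
Minimum venire: 8 + 12 + 3 = 23.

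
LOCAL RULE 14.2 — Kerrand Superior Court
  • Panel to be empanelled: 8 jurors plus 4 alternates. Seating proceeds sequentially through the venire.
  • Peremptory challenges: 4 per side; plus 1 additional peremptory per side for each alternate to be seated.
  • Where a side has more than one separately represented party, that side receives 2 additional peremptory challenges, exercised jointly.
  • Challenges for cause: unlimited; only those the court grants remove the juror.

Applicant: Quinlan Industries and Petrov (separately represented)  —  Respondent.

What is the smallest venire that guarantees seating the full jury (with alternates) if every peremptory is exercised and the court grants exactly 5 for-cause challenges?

Seats to fill: 8 + 4 alternates = 12.
Peremptories — Applicant: 4 + 1×4 + 2 = 10; Respondent: 4 + 1×4 = 8; total 18.
For-cause removals: 5.
Minimum venire: 12 + 18 + 5 = 35.

35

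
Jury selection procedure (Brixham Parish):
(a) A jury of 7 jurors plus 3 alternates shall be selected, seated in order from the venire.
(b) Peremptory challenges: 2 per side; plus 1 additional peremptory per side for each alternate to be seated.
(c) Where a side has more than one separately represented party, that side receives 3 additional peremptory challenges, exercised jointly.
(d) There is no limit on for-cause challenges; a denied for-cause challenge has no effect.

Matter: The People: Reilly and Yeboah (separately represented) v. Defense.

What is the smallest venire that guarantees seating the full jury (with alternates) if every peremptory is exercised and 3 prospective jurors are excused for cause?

26

Seats to fill: 7 + 3 alternates = 10.
Peremptories — The People: 2 + 1×3 + 3 = 8; Defense: 2 + 1×3 = 5; total 13.
For-cause removals: 3.
Minimum venire: 10 + 13 + 3 = 26.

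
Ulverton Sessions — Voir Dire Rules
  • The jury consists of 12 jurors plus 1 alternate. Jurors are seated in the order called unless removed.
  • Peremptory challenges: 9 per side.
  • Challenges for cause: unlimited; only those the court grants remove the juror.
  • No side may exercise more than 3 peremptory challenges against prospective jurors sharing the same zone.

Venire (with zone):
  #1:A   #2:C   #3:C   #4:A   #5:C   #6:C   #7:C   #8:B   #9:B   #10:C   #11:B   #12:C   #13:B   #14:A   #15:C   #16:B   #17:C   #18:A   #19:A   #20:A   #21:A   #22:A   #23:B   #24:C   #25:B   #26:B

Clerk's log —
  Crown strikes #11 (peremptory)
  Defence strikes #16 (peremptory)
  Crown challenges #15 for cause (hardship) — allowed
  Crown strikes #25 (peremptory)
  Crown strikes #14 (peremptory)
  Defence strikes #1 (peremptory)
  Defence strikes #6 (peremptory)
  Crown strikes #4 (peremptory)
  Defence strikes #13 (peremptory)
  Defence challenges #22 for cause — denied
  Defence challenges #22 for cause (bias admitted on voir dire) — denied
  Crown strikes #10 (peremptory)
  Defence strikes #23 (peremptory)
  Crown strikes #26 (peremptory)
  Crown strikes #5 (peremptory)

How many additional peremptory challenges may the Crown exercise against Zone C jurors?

Crown peremptories so far: #11, #25, #14, #4, #10, #26, #5 — 7 of 9 used, 2 left overall.
Against Zone C: #10, #5 — 2 used; per-zone cap 3 leaves 1.
Binding limit: min(2, 1) = 1.

1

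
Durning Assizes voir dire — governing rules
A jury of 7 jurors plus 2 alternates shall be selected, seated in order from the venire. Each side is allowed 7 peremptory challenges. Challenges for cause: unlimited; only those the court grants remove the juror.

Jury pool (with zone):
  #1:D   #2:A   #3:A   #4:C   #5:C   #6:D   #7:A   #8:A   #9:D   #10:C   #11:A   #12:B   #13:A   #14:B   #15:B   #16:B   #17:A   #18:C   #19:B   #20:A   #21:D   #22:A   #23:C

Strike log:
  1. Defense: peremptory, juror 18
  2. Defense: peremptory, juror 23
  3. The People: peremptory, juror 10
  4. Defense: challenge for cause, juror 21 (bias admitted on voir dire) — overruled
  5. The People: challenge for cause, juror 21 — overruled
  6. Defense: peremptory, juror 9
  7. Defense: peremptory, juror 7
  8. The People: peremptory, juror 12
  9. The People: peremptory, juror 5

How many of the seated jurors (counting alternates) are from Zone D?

Removed: #5, #7, #9, #10, #12, #18, #23.
Seated (9 incl. alternates): #1, #2, #3, #4, #6, #8, #11, #13, #14.
Of those, in Zone D: #1, #6 → 2.

2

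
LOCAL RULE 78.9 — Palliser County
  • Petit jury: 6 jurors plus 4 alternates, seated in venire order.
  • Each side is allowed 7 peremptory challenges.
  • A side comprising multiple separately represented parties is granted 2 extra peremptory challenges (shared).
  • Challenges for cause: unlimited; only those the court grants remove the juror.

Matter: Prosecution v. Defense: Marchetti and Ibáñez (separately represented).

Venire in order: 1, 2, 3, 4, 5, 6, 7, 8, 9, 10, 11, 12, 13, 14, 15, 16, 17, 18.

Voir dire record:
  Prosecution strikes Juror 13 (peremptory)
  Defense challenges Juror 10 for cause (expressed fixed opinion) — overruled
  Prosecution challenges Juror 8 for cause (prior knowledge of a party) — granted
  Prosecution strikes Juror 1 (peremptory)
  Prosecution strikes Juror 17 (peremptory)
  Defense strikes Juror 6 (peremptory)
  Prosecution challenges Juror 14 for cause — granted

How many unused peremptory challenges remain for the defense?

Defense allotment: 7 base + 2 multi-party = 9.
Defense peremptories used: #6 — 1 (the for-cause on #10 doesn't count).
Remaining: 9 − 1 = 8.

8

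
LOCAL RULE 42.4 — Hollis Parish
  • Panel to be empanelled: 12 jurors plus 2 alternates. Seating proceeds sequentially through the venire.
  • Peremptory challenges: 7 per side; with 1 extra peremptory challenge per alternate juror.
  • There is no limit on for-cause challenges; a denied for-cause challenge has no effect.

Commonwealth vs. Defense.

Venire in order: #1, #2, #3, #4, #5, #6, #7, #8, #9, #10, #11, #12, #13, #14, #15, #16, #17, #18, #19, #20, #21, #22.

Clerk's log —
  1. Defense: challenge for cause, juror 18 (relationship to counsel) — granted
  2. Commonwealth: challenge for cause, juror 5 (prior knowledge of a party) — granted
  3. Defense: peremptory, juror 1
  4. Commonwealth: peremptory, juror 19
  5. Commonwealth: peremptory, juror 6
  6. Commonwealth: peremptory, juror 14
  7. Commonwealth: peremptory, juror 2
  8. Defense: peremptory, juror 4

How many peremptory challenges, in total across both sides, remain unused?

12

Commonwealth allotment: 7 base + 1 × 2 alternates = 9. Defense allotment: 7 base + 1 × 2 alternates = 9.
Commonwealth peremptories used: #19, #6, #14, #2 — 4 (the for-cause on #5 doesn't count).
Defense peremptories used: #1, #4 — 2 (the for-cause on #18 doesn't count).
Remaining: (9 − 4) + (9 − 2) = 12.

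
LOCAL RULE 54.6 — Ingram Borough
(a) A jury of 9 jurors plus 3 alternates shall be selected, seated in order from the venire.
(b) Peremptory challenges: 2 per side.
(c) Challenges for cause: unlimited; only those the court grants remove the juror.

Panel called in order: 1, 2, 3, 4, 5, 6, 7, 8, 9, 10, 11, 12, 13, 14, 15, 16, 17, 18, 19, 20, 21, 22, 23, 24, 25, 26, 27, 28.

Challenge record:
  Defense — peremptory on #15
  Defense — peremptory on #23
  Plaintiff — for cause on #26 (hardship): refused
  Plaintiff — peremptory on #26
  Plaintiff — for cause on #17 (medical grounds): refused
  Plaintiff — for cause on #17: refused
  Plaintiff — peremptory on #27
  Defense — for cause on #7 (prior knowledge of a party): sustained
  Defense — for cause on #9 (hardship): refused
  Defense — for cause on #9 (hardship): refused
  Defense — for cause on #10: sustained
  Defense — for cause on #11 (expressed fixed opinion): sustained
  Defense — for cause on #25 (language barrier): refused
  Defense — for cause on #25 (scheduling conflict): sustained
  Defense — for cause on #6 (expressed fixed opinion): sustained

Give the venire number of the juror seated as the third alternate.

Removed: #6, #7, #10, #11, #15, #23, #25, #26, #27. (#9, #17 stay — for-cause denied.)
Seating in order: seats 1–9 → #1, #2, #3, #4, #5, #8, #9, #12, #13; alternates → #14, #16, #17.
So alternate 3 is #17.

17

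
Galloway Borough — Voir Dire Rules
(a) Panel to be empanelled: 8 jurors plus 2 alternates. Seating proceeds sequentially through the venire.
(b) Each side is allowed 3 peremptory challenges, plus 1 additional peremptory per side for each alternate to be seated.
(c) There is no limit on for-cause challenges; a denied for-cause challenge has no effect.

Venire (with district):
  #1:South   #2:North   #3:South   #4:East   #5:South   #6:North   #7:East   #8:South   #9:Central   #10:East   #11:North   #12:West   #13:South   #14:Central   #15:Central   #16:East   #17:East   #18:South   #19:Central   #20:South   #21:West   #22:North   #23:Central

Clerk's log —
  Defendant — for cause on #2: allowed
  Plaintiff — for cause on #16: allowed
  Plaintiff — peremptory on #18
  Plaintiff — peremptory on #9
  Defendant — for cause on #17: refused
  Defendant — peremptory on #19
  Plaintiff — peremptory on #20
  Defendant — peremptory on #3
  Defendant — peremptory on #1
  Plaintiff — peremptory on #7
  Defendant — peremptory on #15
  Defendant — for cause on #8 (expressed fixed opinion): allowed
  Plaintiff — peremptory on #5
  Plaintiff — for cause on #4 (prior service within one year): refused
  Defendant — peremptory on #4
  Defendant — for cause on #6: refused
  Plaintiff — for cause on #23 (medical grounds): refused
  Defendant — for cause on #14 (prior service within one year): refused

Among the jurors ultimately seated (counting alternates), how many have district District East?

2

Removed: #1, #2, #3, #4, #5, #7, #8, #9, #15, #16, #18, #19, #20.
Seated (10 incl. alternates): #6, #10, #11, #12, #13, #14, #17, #21, #22, #23.
Of those, in District East: #10, #17 → 2.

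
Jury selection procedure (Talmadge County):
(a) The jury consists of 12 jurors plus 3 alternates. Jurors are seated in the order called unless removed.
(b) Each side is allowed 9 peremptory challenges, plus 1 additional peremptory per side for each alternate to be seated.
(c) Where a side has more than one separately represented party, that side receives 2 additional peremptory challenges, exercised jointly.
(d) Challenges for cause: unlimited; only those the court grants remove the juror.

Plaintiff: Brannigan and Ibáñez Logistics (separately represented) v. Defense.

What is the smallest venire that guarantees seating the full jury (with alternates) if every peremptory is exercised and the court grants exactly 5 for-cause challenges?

46

Seats to fill: 12 + 3 alternates = 15.
Peremptories — Plaintiff: 9 + 1×3 + 2 = 14; Defense: 9 + 1×3 = 12; total 26.
For-cause removals: 5.
Minimum venire: 15 + 26 + 5 = 46.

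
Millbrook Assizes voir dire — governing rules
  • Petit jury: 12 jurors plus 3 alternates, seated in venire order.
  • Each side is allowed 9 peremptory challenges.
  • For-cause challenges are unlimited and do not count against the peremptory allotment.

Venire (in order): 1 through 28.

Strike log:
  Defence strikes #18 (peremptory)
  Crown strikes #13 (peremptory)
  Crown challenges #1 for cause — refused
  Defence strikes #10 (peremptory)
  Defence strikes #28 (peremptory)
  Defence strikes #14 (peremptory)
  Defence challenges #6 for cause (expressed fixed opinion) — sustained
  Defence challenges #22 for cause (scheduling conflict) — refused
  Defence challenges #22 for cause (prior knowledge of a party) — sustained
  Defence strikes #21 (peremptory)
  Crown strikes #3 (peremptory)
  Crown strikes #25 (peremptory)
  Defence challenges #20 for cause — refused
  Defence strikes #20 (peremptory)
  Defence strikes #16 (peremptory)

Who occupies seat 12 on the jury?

19

Removed: #3, #6, #10, #13, #14, #16, #18, #20, #21, #22, #25, #28. (#1 stays — for-cause denied.)
Seating in order: seats 1–12 → #1, #2, #4, #5, #7, #8, #9, #11, #12, #15, #17, #19; alternates → #23, #24, #26.
So seat 12 is #19.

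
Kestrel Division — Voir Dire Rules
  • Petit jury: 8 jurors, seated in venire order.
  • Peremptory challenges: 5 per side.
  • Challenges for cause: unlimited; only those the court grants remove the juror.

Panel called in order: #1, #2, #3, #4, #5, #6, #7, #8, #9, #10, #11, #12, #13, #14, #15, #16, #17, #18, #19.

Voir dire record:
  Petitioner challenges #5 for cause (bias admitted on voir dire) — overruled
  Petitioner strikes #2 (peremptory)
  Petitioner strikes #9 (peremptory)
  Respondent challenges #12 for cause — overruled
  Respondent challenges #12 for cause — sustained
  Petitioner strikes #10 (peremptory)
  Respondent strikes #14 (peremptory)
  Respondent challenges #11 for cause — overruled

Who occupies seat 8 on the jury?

11

Removed: #2, #9, #10, #12, #14. (#5, #11 stay — for-cause denied.)
Seating in order: seats 1–8 → #1, #3, #4, #5, #6, #7, #8, #11.
So seat 8 is #11.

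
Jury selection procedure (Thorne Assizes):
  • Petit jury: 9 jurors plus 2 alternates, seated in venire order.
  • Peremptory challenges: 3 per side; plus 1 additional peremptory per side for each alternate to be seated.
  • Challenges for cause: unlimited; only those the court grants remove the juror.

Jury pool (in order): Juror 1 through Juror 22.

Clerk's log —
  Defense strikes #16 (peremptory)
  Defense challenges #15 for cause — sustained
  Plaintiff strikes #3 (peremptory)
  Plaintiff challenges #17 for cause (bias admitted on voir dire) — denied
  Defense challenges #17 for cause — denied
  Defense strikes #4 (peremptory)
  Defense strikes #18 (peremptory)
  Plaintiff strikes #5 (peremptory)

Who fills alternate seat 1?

13

Removed: #3, #4, #5, #15, #16, #18. (#17 stays — for-cause denied.)
Seating in order: seats 1–9 → #1, #2, #6, #7, #8, #9, #10, #11, #12; alternates → #13, #14.
So alternate 1 is #13.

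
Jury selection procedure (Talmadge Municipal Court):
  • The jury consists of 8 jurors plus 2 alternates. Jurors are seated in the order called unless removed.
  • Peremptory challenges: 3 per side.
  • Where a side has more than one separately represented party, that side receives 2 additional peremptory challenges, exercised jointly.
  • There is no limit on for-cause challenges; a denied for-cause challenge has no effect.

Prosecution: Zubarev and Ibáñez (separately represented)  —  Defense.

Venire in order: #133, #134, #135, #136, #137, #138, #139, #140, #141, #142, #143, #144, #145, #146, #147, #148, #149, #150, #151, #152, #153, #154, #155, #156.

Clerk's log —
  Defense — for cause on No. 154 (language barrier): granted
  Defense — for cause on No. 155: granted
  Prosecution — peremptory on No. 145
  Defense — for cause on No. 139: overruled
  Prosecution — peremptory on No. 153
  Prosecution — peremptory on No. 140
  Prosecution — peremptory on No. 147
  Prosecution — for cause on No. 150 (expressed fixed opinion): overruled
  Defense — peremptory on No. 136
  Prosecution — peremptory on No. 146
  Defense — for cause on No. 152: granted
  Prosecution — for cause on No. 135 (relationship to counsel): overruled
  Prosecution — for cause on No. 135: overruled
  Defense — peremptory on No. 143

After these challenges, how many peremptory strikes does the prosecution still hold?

Prosecution allotment: 3 base + 2 multi-party = 5.
Prosecution peremptories used: #145, #153, #140, #147, #146 — 5 (for-cause on #150, #135, #135 don't count).
Remaining: 5 − 5 = 0.

0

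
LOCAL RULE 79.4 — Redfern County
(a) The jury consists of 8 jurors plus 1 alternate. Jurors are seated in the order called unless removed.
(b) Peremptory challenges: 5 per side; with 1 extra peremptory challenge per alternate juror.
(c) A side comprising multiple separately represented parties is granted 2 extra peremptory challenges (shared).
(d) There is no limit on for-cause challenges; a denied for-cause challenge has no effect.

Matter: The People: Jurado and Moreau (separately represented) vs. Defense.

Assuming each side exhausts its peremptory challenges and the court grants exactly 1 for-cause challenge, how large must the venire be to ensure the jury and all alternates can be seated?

Seats to fill: 8 + 1 alternates = 9.
Peremptories — The People: 5 + 1×1 + 2 = 8; Defense: 5 + 1×1 = 6; total 14.
For-cause removals: 1.
Minimum venire: 9 + 14 + 1 = 24.

24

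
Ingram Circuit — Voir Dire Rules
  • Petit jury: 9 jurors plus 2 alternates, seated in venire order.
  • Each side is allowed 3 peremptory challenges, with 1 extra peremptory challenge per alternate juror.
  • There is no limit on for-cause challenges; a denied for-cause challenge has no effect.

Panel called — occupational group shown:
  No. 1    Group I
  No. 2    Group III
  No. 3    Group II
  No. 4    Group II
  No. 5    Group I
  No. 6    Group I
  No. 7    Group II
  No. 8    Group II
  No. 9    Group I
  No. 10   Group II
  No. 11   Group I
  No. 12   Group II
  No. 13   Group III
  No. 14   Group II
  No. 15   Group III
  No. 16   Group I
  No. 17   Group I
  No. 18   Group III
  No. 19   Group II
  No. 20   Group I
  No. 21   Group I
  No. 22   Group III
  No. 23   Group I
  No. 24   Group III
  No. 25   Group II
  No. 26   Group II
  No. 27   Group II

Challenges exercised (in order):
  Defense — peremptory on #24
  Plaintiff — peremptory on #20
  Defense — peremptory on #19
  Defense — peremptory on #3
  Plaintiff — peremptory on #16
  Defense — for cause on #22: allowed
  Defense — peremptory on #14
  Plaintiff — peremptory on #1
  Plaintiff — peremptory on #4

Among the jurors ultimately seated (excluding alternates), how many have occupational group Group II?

Removed: #1, #3, #4, #14, #16, #19, #20, #22, #24.
Seated jurors 1–9: #2, #5, #6, #7, #8, #9, #10, #11, #12 (alternates #13, #15 not counted).
Of those, in Group II: #7, #8, #10, #12 → 4.

4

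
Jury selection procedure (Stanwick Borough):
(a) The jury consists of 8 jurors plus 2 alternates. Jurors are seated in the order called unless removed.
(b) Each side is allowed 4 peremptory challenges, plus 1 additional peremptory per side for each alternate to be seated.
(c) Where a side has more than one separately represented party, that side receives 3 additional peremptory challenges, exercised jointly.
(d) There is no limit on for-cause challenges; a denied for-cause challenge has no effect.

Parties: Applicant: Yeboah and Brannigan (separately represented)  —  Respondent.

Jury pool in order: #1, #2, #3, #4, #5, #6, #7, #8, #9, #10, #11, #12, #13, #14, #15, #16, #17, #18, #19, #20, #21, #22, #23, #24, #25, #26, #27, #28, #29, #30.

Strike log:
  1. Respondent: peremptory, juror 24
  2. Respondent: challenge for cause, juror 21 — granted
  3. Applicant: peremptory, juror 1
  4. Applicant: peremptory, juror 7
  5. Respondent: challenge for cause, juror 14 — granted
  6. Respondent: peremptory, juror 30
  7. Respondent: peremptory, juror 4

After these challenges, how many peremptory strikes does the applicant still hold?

7

Applicant allotment: 4 base + 1 × 2 alternates + 3 multi-party = 9.
Applicant peremptories used: #1, #7 — 2.
Remaining: 9 − 2 = 7.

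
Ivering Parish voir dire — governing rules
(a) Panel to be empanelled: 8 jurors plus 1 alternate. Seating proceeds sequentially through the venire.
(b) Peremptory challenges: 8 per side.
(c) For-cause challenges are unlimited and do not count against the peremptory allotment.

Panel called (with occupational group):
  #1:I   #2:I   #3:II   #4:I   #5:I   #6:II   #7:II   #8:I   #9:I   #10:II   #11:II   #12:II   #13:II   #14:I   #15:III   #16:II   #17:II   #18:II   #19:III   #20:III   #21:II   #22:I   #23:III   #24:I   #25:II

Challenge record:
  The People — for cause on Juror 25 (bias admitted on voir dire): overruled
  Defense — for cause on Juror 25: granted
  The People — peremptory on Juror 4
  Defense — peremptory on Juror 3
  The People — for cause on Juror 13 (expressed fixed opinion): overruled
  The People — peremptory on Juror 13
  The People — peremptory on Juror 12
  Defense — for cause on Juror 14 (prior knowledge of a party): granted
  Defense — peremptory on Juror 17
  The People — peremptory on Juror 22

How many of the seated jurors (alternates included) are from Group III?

0

Removed: #3, #4, #12, #13, #14, #17, #22, #25.
Seated (9 incl. alternates): #1, #2, #5, #6, #7, #8, #9, #10, #11.
None of those are in Group III → 0.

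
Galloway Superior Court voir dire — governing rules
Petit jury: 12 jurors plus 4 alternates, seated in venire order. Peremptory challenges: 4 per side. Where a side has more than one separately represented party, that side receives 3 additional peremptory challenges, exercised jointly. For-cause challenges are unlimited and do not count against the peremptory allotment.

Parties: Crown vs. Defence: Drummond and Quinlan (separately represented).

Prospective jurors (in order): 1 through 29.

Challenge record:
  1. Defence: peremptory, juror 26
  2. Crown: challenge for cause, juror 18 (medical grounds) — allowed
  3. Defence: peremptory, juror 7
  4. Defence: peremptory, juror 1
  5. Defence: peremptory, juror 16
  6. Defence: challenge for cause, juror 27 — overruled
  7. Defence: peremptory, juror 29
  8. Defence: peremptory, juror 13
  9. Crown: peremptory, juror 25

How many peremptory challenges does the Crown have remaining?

3

Crown allotment: 4.
Crown peremptories used: #25 — 1 (the for-cause on #18 doesn't count).
Remaining: 4 − 1 = 3.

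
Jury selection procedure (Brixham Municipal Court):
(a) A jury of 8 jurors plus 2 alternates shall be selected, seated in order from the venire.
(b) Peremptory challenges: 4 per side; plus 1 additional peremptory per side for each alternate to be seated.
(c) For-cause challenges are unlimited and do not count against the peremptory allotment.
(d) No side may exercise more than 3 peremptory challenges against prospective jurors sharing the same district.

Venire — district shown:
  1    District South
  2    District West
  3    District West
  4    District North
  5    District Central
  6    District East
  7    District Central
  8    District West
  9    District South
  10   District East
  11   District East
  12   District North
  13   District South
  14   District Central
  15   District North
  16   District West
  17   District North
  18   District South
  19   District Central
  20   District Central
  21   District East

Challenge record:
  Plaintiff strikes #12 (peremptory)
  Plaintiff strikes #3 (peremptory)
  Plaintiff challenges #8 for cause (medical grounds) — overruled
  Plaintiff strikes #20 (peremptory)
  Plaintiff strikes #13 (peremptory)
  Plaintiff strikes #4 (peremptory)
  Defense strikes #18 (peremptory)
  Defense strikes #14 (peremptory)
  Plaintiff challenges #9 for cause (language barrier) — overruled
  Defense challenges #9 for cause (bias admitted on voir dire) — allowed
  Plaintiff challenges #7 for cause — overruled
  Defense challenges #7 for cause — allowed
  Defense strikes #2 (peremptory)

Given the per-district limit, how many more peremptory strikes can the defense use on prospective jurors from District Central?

Defense peremptories so far: #18, #14, #2 — 3 of 6 used, 3 left overall.
Against District Central: #14 — 1 used; per-district cap 3 leaves 2.
Binding limit: min(3, 2) = 2.

2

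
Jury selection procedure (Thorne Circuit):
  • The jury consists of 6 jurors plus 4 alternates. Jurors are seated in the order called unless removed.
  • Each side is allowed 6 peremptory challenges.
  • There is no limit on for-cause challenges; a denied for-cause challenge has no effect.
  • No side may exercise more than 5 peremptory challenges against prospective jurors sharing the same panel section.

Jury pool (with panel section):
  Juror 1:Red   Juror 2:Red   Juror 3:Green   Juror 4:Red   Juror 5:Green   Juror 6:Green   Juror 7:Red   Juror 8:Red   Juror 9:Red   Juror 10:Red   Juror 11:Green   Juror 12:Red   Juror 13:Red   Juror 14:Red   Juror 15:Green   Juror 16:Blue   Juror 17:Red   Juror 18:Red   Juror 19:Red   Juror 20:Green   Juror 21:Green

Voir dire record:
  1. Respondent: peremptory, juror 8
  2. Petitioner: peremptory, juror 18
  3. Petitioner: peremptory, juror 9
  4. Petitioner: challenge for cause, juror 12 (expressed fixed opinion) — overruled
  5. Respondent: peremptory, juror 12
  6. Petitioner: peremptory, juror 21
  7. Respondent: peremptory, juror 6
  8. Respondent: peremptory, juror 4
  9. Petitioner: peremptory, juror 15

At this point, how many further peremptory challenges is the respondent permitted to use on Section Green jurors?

Respondent peremptories so far: #8, #12, #6, #4 — 4 of 6 used, 2 left overall.
Against Section Green: #6 — 1 used; per-section cap 5 leaves 4.
Binding limit: min(2, 4) = 2.

2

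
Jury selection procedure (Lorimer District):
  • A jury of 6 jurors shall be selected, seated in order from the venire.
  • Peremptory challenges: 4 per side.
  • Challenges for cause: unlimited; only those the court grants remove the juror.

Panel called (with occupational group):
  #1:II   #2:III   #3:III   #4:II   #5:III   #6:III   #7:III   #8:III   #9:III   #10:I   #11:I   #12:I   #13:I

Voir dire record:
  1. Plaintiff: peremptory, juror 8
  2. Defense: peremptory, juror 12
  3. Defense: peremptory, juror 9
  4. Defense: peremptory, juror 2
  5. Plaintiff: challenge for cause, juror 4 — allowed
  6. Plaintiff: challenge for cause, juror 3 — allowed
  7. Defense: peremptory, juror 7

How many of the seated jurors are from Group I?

Removed: #2, #3, #4, #7, #8, #9, #12.
Seated jurors 1–6: #1, #5, #6, #10, #11, #13.
Of those, in Group I: #10, #11, #13 → 3.

3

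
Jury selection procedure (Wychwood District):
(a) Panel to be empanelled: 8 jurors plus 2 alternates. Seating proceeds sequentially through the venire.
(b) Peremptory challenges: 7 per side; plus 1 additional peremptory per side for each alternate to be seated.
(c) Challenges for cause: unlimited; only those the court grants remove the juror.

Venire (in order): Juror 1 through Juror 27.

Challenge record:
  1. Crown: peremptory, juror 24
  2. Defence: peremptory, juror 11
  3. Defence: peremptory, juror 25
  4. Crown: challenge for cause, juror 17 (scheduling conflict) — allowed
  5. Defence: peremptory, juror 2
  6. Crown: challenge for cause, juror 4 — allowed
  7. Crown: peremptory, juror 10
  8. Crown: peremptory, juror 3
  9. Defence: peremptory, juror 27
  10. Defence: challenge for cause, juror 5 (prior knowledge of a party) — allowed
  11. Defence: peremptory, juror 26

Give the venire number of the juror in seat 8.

Removed: #2, #3, #4, #5, #10, #11, #17, #24, #25, #26, #27.
Filling seats in venire order through position 8: #1, #6, #7, #8, #9, #12, #13, #14.
So seat 8 is #14.

14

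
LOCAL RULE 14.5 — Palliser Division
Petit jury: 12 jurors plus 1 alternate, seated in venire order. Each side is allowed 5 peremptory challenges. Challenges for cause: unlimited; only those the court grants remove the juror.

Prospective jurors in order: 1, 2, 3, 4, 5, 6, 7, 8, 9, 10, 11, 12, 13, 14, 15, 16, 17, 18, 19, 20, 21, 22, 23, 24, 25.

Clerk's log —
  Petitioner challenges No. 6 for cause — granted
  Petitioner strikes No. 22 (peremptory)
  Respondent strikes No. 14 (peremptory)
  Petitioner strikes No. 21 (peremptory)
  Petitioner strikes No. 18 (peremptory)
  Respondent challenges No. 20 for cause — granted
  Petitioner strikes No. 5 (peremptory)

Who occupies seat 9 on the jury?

11

Removed: #5, #6, #14, #18, #20, #21, #22.
Seating in order: seats 1–12 → #1, #2, #3, #4, #7, #8, #9, #10, #11, #12, #13, #15; alternates → #16.
So seat 9 is #11.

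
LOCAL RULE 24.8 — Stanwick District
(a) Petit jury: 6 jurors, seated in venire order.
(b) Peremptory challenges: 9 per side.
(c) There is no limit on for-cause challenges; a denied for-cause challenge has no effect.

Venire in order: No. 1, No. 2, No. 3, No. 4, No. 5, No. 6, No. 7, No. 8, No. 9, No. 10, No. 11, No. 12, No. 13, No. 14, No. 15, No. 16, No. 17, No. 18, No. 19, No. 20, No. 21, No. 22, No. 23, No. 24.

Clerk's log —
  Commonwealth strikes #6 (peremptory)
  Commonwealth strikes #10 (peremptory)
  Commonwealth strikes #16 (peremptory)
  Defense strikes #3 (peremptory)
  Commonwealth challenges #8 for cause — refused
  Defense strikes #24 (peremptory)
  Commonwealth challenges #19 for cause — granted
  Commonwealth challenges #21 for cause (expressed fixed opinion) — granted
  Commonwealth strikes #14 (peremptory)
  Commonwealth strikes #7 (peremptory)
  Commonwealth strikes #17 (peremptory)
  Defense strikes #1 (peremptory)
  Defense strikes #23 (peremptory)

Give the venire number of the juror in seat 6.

11

Removed: #1, #3, #6, #7, #10, #14, #16, #17, #19, #21, #23, #24. (#8 stays — for-cause denied.)
Filling seats in venire order through position 6: #2, #4, #5, #8, #9, #11.
So seat 6 is #11.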